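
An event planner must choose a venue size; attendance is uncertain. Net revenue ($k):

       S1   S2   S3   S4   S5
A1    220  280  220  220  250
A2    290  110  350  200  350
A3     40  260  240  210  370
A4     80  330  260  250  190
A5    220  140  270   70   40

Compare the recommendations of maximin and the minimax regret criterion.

Row minima: A1=220, A2=110, A3=40, A4=80, A5=40
Best worst-case = 220 → A1.
Column bests: S1=290, S2=330, S3=350, S4=250, S5=370.
A1 regrets: 70, 50, 130, 30, 120 → max 130
A2 regrets: 0, 220, 0, 50, 20 → max 220
A3 regrets: 250, 70, 110, 40, 0 → max 250
A4 regrets: 210, 0, 90, 0, 180 → max 210
A5 regrets: 70, 190, 80, 180, 330 → max 330
Smallest max regret = 130 → A1.

maximin → A1; minimax regret → A1 (agree)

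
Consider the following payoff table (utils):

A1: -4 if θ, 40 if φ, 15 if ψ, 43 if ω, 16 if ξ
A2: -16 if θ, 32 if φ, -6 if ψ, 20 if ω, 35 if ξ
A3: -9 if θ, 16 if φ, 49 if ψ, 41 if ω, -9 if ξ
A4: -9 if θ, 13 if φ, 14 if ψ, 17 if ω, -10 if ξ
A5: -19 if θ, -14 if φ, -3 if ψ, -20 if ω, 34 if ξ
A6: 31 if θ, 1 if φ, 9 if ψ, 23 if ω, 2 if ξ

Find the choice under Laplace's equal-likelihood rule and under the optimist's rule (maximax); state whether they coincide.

laplace → A1; maximax → A3 (disagree)

Row averages: A1=22, A2=13, A3=17.6, A4=5, A5=-4.4, A6=13.2
Highest average = 22 → A1.
Row maxima: A1=43, A2=35, A3=49, A4=17, A5=34, A6=31
Best best-case = 49 → A3.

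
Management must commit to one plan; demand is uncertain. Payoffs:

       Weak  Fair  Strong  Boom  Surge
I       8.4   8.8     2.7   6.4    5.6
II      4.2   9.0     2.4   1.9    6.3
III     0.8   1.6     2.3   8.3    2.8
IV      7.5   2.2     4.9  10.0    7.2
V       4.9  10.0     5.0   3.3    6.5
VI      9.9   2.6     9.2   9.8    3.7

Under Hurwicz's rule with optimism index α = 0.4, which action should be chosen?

I: 0.4·8.8 + 0.6·2.7 = 5.14
II: 0.4·9.0 + 0.6·1.9 = 4.74
III: 0.4·8.3 + 0.6·0.8 = 3.8
IV: 0.4·10.0 + 0.6·2.2 = 5.32
V: 0.4·10.0 + 0.6·3.3 = 5.98
VI: 0.4·9.9 + 0.6·2.6 = 5.52
Highest Hurwicz score = 5.98 → V.

V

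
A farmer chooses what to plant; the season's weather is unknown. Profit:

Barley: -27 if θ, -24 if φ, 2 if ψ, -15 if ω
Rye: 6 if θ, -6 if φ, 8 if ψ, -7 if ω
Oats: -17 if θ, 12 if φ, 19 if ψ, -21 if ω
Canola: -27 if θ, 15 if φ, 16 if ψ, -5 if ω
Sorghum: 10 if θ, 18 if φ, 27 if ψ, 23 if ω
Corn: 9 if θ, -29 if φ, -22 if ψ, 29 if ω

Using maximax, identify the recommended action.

Row maxima: Barley=2, Rye=8, Oats=19, Canola=16, Sorghum=27, Corn=29
Best best-case = 29 → Corn.

Corn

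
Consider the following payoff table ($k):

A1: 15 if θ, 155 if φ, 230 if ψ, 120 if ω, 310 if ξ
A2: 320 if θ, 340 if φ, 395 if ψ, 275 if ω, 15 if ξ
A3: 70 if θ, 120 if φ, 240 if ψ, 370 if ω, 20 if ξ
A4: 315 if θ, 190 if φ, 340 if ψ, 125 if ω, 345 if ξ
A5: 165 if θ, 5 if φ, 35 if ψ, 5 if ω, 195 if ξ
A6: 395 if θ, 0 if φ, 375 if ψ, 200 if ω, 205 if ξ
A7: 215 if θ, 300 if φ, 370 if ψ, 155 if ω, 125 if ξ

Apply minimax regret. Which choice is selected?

Column bests: θ=395, φ=340, ψ=395, ω=370, ξ=345.
A1 regrets: 380, 185, 165, 250, 35 → max 380
A2 regrets: 75, 0, 0, 95, 330 → max 330
A3 regrets: 325, 220, 155, 0, 325 → max 325
A4 regrets: 80, 150, 55, 245, 0 → max 245
A5 regrets: 230, 335, 360, 365, 150 → max 365
A6 regrets: 0, 340, 20, 170, 140 → max 340
A7 regrets: 180, 40, 25, 215, 220 → max 220
Smallest max regret = 220 → A7.

A7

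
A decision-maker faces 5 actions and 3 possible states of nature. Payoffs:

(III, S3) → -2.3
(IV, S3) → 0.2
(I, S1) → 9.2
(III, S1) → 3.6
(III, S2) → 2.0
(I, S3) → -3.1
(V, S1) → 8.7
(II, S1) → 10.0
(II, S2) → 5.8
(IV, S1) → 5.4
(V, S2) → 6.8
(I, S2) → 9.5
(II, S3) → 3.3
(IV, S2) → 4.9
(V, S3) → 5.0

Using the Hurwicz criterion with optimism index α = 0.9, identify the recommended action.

I: 0.9·9.5 + 0.1·(-3.1) = 8.24
II: 0.9·10.0 + 0.1·3.3 = 9.33
III: 0.9·3.6 + 0.1·(-2.3) = 3.01
IV: 0.9·5.4 + 0.1·0.2 = 4.88
V: 0.9·8.7 + 0.1·5.0 = 8.33
Highest Hurwicz score = 9.33 → II.

II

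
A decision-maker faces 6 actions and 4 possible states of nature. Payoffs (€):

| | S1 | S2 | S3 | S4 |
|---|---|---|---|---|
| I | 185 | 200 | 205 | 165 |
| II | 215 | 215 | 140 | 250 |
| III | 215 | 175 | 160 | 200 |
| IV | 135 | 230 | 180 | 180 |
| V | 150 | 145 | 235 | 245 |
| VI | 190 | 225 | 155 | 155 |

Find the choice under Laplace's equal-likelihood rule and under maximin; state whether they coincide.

laplace → II; maximin → I (disagree)

Row averages: I=188.75, II=205, III=187.5, IV=181.25, V=193.75, VI=181.25
Highest average = 205 → II.
Row minima: I=165, II=140, III=160, IV=135, V=145, VI=155
Best worst-case = 165 → I.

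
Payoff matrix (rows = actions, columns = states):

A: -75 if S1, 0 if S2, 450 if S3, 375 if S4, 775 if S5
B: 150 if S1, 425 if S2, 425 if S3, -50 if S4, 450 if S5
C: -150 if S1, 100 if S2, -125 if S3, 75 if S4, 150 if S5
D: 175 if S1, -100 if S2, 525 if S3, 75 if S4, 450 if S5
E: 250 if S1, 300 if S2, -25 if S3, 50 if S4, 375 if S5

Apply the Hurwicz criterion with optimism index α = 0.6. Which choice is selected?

A: 0.6·775 + 0.4·(-75) = 435
B: 0.6·450 + 0.4·(-50) = 250
C: 0.6·150 + 0.4·(-150) = 30
D: 0.6·525 + 0.4·(-100) = 275
E: 0.6·375 + 0.4·(-25) = 215
Highest Hurwicz score = 435 → A.

A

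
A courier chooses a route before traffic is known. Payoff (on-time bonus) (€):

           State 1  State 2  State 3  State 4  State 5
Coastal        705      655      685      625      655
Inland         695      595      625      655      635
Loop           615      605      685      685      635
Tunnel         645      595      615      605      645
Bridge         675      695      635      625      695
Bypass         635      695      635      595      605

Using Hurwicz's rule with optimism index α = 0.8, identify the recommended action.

Coastal: 0.8·705 + 0.2·625 = 689
Inland: 0.8·695 + 0.2·595 = 675
Loop: 0.8·685 + 0.2·605 = 669
Tunnel: 0.8·645 + 0.2·595 = 635
Bridge: 0.8·695 + 0.2·625 = 681
Bypass: 0.8·695 + 0.2·595 = 675
Highest Hurwicz score = 689 → Coastal.

Coastal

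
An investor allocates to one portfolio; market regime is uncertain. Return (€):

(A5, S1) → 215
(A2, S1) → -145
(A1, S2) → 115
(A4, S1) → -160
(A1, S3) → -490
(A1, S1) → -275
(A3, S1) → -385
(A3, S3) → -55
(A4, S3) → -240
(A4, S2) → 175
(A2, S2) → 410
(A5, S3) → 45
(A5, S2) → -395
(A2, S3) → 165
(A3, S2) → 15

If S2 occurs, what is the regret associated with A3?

Best payoff under S2 is 410.
Regret = 410 − 15 = 395.

395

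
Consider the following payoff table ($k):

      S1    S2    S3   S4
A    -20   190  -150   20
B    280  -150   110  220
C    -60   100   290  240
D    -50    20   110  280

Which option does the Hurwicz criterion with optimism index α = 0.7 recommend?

C

A: 0.7·190 + 0.3·(-150) = 88
B: 0.7·280 + 0.3·(-150) = 151
C: 0.7·290 + 0.3·(-60) = 185
D: 0.7·280 + 0.3·(-50) = 181
Highest Hurwicz score = 185 → C.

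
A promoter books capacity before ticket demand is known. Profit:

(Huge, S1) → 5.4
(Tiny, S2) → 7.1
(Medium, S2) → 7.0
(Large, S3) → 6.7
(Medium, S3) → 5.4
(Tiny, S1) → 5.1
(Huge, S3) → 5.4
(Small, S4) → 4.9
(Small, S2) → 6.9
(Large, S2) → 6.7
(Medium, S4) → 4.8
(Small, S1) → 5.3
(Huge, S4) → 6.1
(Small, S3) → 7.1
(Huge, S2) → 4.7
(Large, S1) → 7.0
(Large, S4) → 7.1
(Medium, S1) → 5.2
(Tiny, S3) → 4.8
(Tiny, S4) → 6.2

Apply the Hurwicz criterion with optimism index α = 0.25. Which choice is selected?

Tiny: 0.25·7.1 + 0.75·4.8 = 5.375
Small: 0.25·7.1 + 0.75·4.9 = 5.45
Medium: 0.25·7.0 + 0.75·4.8 = 5.35
Large: 0.25·7.1 + 0.75·6.7 = 6.8
Huge: 0.25·6.1 + 0.75·4.7 = 5.05
Highest Hurwicz score = 6.8 → Large.

Large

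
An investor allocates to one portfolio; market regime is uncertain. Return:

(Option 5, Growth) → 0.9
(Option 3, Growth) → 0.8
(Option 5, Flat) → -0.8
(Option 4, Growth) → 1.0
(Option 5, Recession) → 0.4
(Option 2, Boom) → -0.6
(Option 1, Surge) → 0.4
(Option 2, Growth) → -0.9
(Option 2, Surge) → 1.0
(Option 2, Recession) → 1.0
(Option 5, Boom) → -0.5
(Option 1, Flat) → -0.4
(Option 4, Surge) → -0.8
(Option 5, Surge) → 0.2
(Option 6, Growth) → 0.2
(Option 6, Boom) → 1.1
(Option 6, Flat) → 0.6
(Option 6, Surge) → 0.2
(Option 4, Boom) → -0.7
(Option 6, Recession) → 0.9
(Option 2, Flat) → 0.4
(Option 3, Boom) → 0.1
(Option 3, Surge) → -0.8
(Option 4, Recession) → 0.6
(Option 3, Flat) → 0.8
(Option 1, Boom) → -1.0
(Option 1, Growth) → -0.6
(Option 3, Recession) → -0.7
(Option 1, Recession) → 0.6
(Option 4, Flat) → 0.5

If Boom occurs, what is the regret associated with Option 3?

Best payoff under Boom is 1.1.
Regret = 1.1 − 0.1 = 1.0.

1.0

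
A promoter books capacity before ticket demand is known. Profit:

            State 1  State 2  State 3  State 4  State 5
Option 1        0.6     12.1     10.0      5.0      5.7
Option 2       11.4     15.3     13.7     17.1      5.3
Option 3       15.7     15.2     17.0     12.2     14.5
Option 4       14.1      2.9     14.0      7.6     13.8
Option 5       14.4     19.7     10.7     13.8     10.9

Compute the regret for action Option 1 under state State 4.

12.1

Best payoff under State 4 is 17.1.
Regret = 17.1 − 5.0 = 12.1.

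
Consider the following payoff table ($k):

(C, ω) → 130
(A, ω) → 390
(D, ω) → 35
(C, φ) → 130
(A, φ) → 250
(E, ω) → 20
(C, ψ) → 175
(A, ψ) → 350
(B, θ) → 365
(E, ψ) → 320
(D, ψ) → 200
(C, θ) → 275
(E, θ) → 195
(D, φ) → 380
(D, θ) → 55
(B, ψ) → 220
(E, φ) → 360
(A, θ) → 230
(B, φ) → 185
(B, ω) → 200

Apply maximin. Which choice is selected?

A

Row minima: A=230, B=185, C=130, D=35, E=20
Best worst-case = 230 → A.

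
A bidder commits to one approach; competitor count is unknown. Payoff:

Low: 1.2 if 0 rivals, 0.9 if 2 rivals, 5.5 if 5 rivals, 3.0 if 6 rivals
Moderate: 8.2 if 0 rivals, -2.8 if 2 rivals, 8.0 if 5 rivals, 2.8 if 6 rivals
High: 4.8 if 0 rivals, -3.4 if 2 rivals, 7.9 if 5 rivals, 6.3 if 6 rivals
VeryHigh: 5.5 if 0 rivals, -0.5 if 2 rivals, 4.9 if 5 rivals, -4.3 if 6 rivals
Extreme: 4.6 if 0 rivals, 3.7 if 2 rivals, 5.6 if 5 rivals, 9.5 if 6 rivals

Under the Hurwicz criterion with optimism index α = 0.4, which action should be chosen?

Low: 0.4·5.5 + 0.6·0.9 = 2.74
Moderate: 0.4·8.2 + 0.6·(-2.8) = 1.6
High: 0.4·7.9 + 0.6·(-3.4) = 1.12
VeryHigh: 0.4·5.5 + 0.6·(-4.3) = -0.38
Extreme: 0.4·9.5 + 0.6·3.7 = 6.02
Highest Hurwicz score = 6.02 → Extreme.

Extreme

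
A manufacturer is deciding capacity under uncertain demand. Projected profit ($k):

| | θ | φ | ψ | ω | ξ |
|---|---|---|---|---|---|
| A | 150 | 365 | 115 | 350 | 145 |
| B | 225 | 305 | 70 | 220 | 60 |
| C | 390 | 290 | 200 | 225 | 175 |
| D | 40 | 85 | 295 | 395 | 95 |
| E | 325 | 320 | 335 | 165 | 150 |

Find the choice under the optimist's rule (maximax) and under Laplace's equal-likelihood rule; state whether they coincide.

maximax → D; laplace → E (disagree)

Row maxima: A=365, B=305, C=390, D=395, E=335
Best best-case = 395 → D.
Row averages: A=225, B=176, C=256, D=182, E=259
Highest average = 259 → E.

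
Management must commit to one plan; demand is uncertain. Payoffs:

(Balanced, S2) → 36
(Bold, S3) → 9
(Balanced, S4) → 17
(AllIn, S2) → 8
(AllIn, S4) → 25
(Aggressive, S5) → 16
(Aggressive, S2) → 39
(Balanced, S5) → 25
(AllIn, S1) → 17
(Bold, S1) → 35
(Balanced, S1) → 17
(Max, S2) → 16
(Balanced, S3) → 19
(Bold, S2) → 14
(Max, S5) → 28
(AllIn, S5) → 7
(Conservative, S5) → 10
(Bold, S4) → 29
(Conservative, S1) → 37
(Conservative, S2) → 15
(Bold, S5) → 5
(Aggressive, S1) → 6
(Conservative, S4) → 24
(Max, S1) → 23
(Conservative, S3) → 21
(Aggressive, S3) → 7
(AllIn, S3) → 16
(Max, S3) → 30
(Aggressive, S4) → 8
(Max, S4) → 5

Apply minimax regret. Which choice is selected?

Balanced

Column bests: S1=37, S2=39, S3=30, S4=29, S5=28.
Conservative regrets: 0, 24, 9, 5, 18 → max 24
Balanced regrets: 20, 3, 11, 12, 3 → max 20
Aggressive regrets: 31, 0, 23, 21, 12 → max 31
Bold regrets: 2, 25, 21, 0, 23 → max 25
AllIn regrets: 20, 31, 14, 4, 21 → max 31
Max regrets: 14, 23, 0, 24, 0 → max 24
Smallest max regret = 20 → Balanced.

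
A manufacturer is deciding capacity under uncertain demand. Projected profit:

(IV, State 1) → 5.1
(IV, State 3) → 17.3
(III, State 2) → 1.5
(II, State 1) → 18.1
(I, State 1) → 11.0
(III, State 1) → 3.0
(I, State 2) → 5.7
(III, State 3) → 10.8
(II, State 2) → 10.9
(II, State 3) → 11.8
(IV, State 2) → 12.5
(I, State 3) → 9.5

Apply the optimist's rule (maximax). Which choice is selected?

Row maxima: I=11.0, II=18.1, III=10.8, IV=17.3
Best best-case = 18.1 → II.

II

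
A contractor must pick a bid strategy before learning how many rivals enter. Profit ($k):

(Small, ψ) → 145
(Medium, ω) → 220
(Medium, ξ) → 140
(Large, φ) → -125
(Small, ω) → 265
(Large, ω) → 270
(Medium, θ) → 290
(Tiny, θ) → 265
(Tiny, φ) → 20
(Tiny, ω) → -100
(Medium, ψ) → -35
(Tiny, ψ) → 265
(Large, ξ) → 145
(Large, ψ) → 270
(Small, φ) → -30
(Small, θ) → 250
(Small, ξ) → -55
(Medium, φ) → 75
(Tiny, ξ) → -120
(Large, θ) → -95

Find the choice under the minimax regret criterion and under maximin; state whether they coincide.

Column bests: θ=290, φ=75, ψ=270, ω=270, ξ=145.
Tiny regrets: 25, 55, 5, 370, 265 → max 370
Small regrets: 40, 105, 125, 5, 200 → max 200
Medium regrets: 0, 0, 305, 50, 5 → max 305
Large regrets: 385, 200, 0, 0, 0 → max 385
Smallest max regret = 200 → Small.
Row minima: Tiny=-120, Small=-55, Medium=-35, Large=-125
Best worst-case = -35 → Medium.

minimax regret → Small; maximin → Medium (disagree)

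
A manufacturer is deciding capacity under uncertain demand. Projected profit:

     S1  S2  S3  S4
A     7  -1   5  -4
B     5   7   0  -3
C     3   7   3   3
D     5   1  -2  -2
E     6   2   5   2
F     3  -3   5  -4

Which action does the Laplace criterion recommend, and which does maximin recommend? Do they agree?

laplace → C; maximin → C (agree)

Row averages: A=1.75, B=2.25, C=4, D=0.5, E=3.75, F=0.25
Highest average = 4 → C.
Row minima: A=-4, B=-3, C=3, D=-2, E=2, F=-4
Best worst-case = 3 → C.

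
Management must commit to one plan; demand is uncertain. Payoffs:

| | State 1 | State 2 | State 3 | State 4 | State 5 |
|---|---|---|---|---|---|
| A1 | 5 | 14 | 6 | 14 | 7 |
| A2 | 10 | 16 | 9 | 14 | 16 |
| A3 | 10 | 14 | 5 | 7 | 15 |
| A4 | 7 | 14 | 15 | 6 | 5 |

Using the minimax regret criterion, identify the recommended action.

Column bests: State 1=10, State 2=16, State 3=15, State 4=14, State 5=16.
A1 regrets: 5, 2, 9, 0, 9 → max 9
A2 regrets: 0, 0, 6, 0, 0 → max 6
A3 regrets: 0, 2, 10, 7, 1 → max 10
A4 regrets: 3, 2, 0, 8, 11 → max 11
Smallest max regret = 6 → A2.

A2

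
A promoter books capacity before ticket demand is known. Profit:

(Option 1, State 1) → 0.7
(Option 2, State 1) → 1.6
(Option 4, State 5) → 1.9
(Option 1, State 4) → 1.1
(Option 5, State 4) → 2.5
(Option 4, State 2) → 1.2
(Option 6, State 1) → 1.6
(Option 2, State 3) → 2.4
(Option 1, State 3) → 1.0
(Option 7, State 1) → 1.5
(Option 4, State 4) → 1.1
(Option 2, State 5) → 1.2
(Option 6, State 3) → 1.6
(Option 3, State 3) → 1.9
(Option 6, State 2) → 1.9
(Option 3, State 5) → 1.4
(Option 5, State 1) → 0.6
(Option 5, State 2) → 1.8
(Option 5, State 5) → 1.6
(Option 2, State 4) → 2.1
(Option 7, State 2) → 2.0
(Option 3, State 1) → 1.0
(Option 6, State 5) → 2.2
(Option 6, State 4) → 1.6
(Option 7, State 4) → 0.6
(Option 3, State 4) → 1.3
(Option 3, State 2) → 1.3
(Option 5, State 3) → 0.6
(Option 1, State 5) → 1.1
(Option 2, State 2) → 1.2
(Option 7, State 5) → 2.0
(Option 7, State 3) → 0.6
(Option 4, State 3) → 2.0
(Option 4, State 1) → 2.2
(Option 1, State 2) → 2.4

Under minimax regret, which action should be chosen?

Option 6

Column bests: State 1=2.2, State 2=2.4, State 3=2.4, State 4=2.5, State 5=2.2.
Option 1 regrets: 1.5, 0.0, 1.4, 1.4, 1.1 → max 1.5
Option 2 regrets: 0.6, 1.2, 0.0, 0.4, 1.0 → max 1.2
Option 3 regrets: 1.2, 1.1, 0.5, 1.2, 0.8 → max 1.2
Option 4 regrets: 0.0, 1.2, 0.4, 1.4, 0.3 → max 1.4
Option 5 regrets: 1.6, 0.6, 1.8, 0.0, 0.6 → max 1.8
Option 6 regrets: 0.6, 0.5, 0.8, 0.9, 0.0 → max 0.9
Option 7 regrets: 0.7, 0.4, 1.8, 1.9, 0.2 → max 1.9
Smallest max regret = 0.9 → Option 6.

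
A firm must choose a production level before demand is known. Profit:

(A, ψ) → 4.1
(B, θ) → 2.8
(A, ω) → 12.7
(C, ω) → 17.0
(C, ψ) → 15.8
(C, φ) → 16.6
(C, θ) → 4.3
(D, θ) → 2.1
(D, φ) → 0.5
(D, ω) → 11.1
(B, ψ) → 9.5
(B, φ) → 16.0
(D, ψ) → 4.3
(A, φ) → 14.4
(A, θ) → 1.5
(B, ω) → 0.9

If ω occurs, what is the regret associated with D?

5.9

Best payoff under ω is 17.0.
Regret = 17.0 − 11.1 = 5.9.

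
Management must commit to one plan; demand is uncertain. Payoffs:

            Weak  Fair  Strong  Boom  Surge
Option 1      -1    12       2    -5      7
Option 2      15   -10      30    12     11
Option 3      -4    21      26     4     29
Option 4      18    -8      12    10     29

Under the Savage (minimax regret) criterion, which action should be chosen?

Option 3

Column bests: Weak=18, Fair=21, Strong=30, Boom=12, Surge=29.
Option 1 regrets: 19, 9, 28, 17, 22 → max 28
Option 2 regrets: 3, 31, 0, 0, 18 → max 31
Option 3 regrets: 22, 0, 4, 8, 0 → max 22
Option 4 regrets: 0, 29, 18, 2, 0 → max 29
Smallest max regret = 22 → Option 3.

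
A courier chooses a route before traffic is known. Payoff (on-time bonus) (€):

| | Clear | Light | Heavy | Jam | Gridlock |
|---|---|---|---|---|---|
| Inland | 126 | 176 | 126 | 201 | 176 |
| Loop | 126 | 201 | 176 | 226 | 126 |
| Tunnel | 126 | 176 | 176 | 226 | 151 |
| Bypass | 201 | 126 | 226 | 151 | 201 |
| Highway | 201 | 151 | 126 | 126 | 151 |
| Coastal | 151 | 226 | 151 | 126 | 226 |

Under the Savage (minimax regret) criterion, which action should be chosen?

Tunnel

Column bests: Clear=201, Light=226, Heavy=226, Jam=226, Gridlock=226.
Inland regrets: 75, 50, 100, 25, 50 → max 100
Loop regrets: 75, 25, 50, 0, 100 → max 100
Tunnel regrets: 75, 50, 50, 0, 75 → max 75
Bypass regrets: 0, 100, 0, 75, 25 → max 100
Highway regrets: 0, 75, 100, 100, 75 → max 100
Coastal regrets: 50, 0, 75, 100, 0 → max 100
Smallest max regret = 75 → Tunnel.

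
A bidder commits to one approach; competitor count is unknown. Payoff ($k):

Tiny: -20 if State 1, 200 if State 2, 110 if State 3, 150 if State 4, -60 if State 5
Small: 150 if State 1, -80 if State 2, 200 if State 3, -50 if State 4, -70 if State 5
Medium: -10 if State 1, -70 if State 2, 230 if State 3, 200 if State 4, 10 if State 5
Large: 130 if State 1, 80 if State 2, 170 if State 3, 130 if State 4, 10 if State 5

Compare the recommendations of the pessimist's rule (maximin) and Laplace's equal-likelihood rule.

maximin → Large; laplace → Large (agree)

Row minima: Tiny=-60, Small=-80, Medium=-70, Large=10
Best worst-case = 10 → Large.
Row averages: Tiny=76, Small=30, Medium=72, Large=104
Highest average = 104 → Large.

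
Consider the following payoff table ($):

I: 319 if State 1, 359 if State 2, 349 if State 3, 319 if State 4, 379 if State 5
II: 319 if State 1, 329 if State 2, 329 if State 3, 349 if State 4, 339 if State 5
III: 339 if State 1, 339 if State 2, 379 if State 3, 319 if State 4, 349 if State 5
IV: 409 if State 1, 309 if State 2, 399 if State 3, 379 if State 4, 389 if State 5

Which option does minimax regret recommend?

Column bests: State 1=409, State 2=359, State 3=399, State 4=379, State 5=389.
I regrets: 90, 0, 50, 60, 10 → max 90
II regrets: 90, 30, 70, 30, 50 → max 90
III regrets: 70, 20, 20, 60, 40 → max 70
IV regrets: 0, 50, 0, 0, 0 → max 50
Smallest max regret = 50 → IV.

IV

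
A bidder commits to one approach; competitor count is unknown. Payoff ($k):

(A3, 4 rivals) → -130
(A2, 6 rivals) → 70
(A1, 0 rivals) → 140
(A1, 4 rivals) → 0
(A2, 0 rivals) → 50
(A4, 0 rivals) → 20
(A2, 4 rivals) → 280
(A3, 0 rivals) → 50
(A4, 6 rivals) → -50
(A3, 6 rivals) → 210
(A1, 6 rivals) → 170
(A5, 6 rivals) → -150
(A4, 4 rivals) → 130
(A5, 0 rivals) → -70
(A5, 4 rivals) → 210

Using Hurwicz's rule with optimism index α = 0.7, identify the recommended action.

A2

A1: 0.7·170 + 0.3·0 = 119
A2: 0.7·280 + 0.3·50 = 211
A3: 0.7·210 + 0.3·(-130) = 108
A4: 0.7·130 + 0.3·(-50) = 76
A5: 0.7·210 + 0.3·(-150) = 102
Highest Hurwicz score = 211 → A2.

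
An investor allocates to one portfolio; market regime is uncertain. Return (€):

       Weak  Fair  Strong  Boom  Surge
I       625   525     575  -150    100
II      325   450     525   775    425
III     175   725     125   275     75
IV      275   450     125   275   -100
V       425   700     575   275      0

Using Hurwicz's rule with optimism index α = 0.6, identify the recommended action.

I: 0.6·625 + 0.4·(-150) = 315
II: 0.6·775 + 0.4·325 = 595
III: 0.6·725 + 0.4·75 = 465
IV: 0.6·450 + 0.4·(-100) = 230
V: 0.6·700 + 0.4·0 = 420
Highest Hurwicz score = 595 → II.

II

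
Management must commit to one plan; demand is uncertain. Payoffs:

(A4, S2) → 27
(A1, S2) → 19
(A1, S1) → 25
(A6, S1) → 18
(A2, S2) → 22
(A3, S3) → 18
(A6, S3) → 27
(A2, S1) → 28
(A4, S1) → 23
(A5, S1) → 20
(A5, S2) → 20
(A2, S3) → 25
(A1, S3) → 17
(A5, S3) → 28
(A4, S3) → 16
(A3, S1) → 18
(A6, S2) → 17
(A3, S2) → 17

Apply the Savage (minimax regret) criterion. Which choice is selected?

Column bests: S1=28, S2=27, S3=28.
A1 regrets: 3, 8, 11 → max 11
A2 regrets: 0, 5, 3 → max 5
A3 regrets: 10, 10, 10 → max 10
A4 regrets: 5, 0, 12 → max 12
A5 regrets: 8, 7, 0 → max 8
A6 regrets: 10, 10, 1 → max 10
Smallest max regret = 5 → A2.

A2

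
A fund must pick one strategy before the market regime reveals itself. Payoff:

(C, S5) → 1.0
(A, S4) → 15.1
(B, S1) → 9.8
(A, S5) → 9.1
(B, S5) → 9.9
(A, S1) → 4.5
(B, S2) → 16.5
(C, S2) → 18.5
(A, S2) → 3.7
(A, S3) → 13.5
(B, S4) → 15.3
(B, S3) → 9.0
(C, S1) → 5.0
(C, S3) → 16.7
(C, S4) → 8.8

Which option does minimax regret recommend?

Column bests: S1=9.8, S2=18.5, S3=16.7, S4=15.3, S5=9.9.
A regrets: 5.3, 14.8, 3.2, 0.2, 0.8 → max 14.8
B regrets: 0.0, 2.0, 7.7, 0.0, 0.0 → max 7.7
C regrets: 4.8, 0.0, 0.0, 6.5, 8.9 → max 8.9
Smallest max regret = 7.7 → B.

B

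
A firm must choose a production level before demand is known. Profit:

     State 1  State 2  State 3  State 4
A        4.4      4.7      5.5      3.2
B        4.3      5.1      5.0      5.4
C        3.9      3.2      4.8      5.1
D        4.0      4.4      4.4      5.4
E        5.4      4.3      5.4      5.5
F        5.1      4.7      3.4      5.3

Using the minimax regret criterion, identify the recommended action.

E

Column bests: State 1=5.4, State 2=5.1, State 3=5.5, State 4=5.5.
A regrets: 1.0, 0.4, 0.0, 2.3 → max 2.3
B regrets: 1.1, 0.0, 0.5, 0.1 → max 1.1
C regrets: 1.5, 1.9, 0.7, 0.4 → max 1.9
D regrets: 1.4, 0.7, 1.1, 0.1 → max 1.4
E regrets: 0.0, 0.8, 0.1, 0.0 → max 0.8
F regrets: 0.3, 0.4, 2.1, 0.2 → max 2.1
Smallest max regret = 0.8 → E.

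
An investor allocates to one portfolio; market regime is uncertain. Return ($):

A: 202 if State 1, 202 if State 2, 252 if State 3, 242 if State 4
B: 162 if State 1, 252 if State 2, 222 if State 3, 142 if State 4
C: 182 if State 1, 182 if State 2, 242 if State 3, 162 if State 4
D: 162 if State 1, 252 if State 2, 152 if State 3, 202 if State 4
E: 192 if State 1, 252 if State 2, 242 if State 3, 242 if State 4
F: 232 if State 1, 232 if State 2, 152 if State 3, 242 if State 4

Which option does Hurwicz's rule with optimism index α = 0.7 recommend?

A: 0.7·252 + 0.3·202 = 237
B: 0.7·252 + 0.3·142 = 219
C: 0.7·242 + 0.3·162 = 218
D: 0.7·252 + 0.3·152 = 222
E: 0.7·252 + 0.3·192 = 234
F: 0.7·242 + 0.3·152 = 215
Highest Hurwicz score = 237 → A.

A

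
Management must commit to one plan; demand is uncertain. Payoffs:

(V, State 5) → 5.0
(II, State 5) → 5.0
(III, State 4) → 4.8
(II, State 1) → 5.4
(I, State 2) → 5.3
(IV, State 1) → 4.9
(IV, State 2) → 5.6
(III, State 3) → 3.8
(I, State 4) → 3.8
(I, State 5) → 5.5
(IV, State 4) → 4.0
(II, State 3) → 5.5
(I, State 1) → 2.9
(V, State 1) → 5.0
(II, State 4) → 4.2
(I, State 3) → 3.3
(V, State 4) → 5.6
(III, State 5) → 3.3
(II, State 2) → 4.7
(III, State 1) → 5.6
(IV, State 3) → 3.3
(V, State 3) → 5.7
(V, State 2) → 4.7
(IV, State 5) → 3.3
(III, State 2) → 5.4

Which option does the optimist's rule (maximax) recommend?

V

Row maxima: I=5.5, II=5.5, III=5.6, IV=5.6, V=5.7
Best best-case = 5.7 → V.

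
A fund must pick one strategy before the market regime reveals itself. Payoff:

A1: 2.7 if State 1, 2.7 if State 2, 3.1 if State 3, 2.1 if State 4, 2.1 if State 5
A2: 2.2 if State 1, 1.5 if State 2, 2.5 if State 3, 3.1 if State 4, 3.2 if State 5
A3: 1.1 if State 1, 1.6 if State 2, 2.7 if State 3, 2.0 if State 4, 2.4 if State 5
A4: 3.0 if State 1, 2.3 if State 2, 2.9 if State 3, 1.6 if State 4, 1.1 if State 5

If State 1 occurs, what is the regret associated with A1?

0.3

Best payoff under State 1 is 3.0.
Regret = 3.0 − 2.7 = 0.3.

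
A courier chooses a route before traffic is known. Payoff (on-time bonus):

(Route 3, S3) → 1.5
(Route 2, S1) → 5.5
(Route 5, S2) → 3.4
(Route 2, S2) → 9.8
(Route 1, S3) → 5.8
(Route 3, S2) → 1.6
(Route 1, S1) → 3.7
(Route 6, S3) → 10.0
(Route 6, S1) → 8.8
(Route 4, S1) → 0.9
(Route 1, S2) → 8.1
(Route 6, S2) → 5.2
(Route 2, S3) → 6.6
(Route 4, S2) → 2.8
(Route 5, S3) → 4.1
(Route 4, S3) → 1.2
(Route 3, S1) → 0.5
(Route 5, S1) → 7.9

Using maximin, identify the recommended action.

Row minima: Route 1=3.7, Route 2=5.5, Route 3=0.5, Route 4=0.9, Route 5=3.4, Route 6=5.2
Best worst-case = 5.5 → Route 2.

Route 2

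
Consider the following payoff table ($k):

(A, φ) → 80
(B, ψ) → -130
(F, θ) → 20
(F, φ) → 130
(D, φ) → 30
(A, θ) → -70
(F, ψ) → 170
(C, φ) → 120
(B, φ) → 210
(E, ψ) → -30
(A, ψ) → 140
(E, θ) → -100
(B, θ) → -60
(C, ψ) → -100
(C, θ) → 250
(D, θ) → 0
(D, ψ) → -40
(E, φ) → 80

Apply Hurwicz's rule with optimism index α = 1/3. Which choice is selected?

A: 1/3·140 + 2/3·(-70) = 0
B: 1/3·210 + 2/3·(-130) = -50/3
C: 1/3·250 + 2/3·(-100) = 50/3
D: 1/3·30 + 2/3·(-40) = -50/3
E: 1/3·80 + 2/3·(-100) = -40
F: 1/3·170 + 2/3·20 = 70
Highest Hurwicz score = 70 → F.

F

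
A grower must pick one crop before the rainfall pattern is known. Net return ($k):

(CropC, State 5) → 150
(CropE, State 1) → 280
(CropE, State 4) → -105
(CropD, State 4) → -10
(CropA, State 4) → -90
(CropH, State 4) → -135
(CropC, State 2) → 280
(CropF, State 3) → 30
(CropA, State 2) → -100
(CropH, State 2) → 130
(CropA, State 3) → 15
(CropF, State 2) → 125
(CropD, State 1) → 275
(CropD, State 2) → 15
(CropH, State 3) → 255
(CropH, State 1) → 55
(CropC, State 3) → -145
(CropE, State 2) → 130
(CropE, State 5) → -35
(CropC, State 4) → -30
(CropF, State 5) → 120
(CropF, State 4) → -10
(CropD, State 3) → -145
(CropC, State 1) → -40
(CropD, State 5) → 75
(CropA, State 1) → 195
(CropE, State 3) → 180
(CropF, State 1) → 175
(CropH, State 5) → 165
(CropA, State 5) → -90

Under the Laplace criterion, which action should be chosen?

CropH

Row averages: CropC=43, CropH=94, CropD=42, CropE=90, CropF=88, CropA=-14
Highest average = 94 → CropH.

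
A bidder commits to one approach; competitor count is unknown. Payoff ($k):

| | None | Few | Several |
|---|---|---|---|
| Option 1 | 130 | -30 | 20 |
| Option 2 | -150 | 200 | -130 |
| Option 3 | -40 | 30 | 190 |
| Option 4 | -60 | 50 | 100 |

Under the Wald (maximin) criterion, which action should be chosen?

Row minima: Option 1=-30, Option 2=-150, Option 3=-40, Option 4=-60
Best worst-case = -30 → Option 1.

Option 1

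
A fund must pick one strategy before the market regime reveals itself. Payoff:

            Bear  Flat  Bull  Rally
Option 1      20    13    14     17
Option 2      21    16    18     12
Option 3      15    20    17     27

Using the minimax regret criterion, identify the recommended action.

Option 3

Column bests: Bear=21, Flat=20, Bull=18, Rally=27.
Option 1 regrets: 1, 7, 4, 10 → max 10
Option 2 regrets: 0, 4, 0, 15 → max 15
Option 3 regrets: 6, 0, 1, 0 → max 6
Smallest max regret = 6 → Option 3.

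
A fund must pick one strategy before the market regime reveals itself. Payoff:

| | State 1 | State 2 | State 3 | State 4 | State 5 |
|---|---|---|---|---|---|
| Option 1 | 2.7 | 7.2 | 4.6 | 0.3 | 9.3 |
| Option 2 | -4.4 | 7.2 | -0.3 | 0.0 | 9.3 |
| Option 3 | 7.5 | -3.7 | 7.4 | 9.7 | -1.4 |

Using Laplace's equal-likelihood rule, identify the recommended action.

Option 1

Row averages: Option 1=4.82, Option 2=2.36, Option 3=3.9
Highest average = 4.82 → Option 1.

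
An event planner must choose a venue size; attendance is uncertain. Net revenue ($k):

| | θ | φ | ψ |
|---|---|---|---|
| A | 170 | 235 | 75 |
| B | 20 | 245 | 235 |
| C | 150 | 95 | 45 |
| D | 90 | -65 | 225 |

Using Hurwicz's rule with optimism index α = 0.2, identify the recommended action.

A

A: 0.2·235 + 0.8·75 = 107
B: 0.2·245 + 0.8·20 = 65
C: 0.2·150 + 0.8·45 = 66
D: 0.2·225 + 0.8·(-65) = -7
Highest Hurwicz score = 107 → A.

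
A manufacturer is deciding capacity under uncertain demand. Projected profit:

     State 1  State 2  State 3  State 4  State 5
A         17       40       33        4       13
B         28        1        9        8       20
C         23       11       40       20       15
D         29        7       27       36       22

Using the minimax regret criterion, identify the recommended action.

Column bests: State 1=29, State 2=40, State 3=40, State 4=36, State 5=22.
A regrets: 12, 0, 7, 32, 9 → max 32
B regrets: 1, 39, 31, 28, 2 → max 39
C regrets: 6, 29, 0, 16, 7 → max 29
D regrets: 0, 33, 13, 0, 0 → max 33
Smallest max regret = 29 → C.

C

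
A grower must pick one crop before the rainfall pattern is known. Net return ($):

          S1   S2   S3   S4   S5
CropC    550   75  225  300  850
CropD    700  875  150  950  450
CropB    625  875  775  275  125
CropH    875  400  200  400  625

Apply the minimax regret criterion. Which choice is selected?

Column bests: S1=875, S2=875, S3=775, S4=950, S5=850.
CropC regrets: 325, 800, 550, 650, 0 → max 800
CropD regrets: 175, 0, 625, 0, 400 → max 625
CropB regrets: 250, 0, 0, 675, 725 → max 725
CropH regrets: 0, 475, 575, 550, 225 → max 575
Smallest max regret = 575 → CropH.

CropH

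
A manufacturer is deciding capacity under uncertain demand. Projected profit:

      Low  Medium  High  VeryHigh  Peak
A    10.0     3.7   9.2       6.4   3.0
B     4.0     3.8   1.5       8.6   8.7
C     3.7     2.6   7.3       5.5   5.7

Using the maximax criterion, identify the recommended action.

Row maxima: A=10.0, B=8.7, C=7.3
Best best-case = 10.0 → A.

A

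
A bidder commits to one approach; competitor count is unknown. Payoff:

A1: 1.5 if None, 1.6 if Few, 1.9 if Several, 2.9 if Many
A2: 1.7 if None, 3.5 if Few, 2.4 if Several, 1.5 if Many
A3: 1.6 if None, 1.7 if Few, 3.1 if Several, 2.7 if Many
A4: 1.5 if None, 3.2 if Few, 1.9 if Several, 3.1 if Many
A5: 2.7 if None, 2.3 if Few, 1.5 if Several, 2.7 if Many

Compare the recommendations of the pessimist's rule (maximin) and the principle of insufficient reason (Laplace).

Row minima: A1=1.5, A2=1.5, A3=1.6, A4=1.5, A5=1.5
Best worst-case = 1.6 → A3.
Row averages: A1=1.975, A2=2.275, A3=2.275, A4=2.425, A5=2.3
Highest average = 2.425 → A4.

maximin → A3; laplace → A4 (disagree)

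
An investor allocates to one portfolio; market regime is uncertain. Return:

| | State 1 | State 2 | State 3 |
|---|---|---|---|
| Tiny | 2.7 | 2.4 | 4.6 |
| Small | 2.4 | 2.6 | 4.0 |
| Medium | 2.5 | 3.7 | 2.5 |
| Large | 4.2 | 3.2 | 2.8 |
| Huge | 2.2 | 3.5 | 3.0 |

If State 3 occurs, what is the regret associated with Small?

0.6

Best payoff under State 3 is 4.6.
Regret = 4.6 − 4.0 = 0.6.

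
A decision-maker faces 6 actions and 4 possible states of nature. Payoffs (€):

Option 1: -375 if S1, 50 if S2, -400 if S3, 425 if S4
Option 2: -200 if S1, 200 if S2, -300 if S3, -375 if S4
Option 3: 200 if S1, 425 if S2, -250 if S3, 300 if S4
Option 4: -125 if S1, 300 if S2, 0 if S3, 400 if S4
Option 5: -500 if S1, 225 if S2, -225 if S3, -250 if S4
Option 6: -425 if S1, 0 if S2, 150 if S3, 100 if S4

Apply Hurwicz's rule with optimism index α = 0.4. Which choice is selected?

Option 1: 0.4·425 + 0.6·(-400) = -70
Option 2: 0.4·200 + 0.6·(-375) = -145
Option 3: 0.4·425 + 0.6·(-250) = 20
Option 4: 0.4·400 + 0.6·(-125) = 85
Option 5: 0.4·225 + 0.6·(-500) = -210
Option 6: 0.4·150 + 0.6·(-425) = -195
Highest Hurwicz score = 85 → Option 4.

Option 4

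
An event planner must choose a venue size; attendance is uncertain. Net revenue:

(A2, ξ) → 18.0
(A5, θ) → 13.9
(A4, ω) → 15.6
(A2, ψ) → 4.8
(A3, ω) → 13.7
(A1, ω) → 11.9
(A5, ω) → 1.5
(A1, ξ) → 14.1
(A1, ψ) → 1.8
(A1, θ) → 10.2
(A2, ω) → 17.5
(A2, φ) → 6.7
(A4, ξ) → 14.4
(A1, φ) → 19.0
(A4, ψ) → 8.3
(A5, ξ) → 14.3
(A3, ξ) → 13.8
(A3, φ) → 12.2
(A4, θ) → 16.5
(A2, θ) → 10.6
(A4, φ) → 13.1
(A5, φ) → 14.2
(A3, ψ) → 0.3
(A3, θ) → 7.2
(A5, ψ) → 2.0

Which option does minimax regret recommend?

A4

Column bests: θ=16.5, φ=19.0, ψ=8.3, ω=17.5, ξ=18.0.
A1 regrets: 6.3, 0.0, 6.5, 5.6, 3.9 → max 6.5
A2 regrets: 5.9, 12.3, 3.5, 0.0, 0.0 → max 12.3
A3 regrets: 9.3, 6.8, 8.0, 3.8, 4.2 → max 9.3
A4 regrets: 0.0, 5.9, 0.0, 1.9, 3.6 → max 5.9
A5 regrets: 2.6, 4.8, 6.3, 16.0, 3.7 → max 16.0
Smallest max regret = 5.9 → A4.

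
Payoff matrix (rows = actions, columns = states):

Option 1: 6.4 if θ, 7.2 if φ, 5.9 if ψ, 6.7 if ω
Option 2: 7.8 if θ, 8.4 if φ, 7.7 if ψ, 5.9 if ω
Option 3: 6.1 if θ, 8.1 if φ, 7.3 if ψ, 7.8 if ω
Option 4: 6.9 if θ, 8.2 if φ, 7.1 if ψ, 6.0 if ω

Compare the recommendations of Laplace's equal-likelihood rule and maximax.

Row averages: Option 1=6.55, Option 2=7.45, Option 3=7.325, Option 4=7.05
Highest average = 7.45 → Option 2.
Row maxima: Option 1=7.2, Option 2=8.4, Option 3=8.1, Option 4=8.2
Best best-case = 8.4 → Option 2.

laplace → Option 2; maximax → Option 2 (agree)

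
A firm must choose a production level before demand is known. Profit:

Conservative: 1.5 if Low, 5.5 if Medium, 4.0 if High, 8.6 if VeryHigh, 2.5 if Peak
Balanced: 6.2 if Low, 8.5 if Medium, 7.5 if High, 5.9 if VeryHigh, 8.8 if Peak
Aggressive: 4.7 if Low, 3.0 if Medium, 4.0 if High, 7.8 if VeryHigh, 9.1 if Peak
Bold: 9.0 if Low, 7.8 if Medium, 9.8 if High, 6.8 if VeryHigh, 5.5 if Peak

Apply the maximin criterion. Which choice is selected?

Balanced

Row minima: Conservative=1.5, Balanced=5.9, Aggressive=3.0, Bold=5.5
Best worst-case = 5.9 → Balanced.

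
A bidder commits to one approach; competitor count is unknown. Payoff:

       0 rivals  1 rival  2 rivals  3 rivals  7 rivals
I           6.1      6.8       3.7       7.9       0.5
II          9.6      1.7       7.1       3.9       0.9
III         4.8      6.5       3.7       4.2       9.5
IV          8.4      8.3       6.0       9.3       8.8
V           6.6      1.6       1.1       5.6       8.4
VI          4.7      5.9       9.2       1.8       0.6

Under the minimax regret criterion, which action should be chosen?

Column bests: 0 rivals=9.6, 1 rival=8.3, 2 rivals=9.2, 3 rivals=9.3, 7 rivals=9.5.
I regrets: 3.5, 1.5, 5.5, 1.4, 9.0 → max 9.0
II regrets: 0.0, 6.6, 2.1, 5.4, 8.6 → max 8.6
III regrets: 4.8, 1.8, 5.5, 5.1, 0.0 → max 5.5
IV regrets: 1.2, 0.0, 3.2, 0.0, 0.7 → max 3.2
V regrets: 3.0, 6.7, 8.1, 3.7, 1.1 → max 8.1
VI regrets: 4.9, 2.4, 0.0, 7.5, 8.9 → max 8.9
Smallest max regret = 3.2 → IV.

IV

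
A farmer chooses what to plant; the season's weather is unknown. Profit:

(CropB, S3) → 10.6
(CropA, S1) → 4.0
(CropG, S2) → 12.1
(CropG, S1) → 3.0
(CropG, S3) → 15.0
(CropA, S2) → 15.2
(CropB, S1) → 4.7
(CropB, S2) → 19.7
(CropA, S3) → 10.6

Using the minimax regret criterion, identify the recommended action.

CropB

Column bests: S1=4.7, S2=19.7, S3=15.0.
CropB regrets: 0.0, 0.0, 4.4 → max 4.4
CropA regrets: 0.7, 4.5, 4.4 → max 4.5
CropG regrets: 1.7, 7.6, 0.0 → max 7.6
Smallest max regret = 4.4 → CropB.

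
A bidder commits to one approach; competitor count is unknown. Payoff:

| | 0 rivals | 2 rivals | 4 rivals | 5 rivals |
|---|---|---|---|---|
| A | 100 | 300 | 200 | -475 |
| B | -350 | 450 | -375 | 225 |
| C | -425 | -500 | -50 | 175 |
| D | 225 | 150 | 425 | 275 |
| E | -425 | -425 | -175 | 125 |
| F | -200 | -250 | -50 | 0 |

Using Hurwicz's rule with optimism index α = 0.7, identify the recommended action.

A: 0.7·300 + 0.3·(-475) = 67.5
B: 0.7·450 + 0.3·(-375) = 202.5
C: 0.7·175 + 0.3·(-500) = -27.5
D: 0.7·425 + 0.3·150 = 342.5
E: 0.7·125 + 0.3·(-425) = -40
F: 0.7·0 + 0.3·(-250) = -75
Highest Hurwicz score = 342.5 → D.

D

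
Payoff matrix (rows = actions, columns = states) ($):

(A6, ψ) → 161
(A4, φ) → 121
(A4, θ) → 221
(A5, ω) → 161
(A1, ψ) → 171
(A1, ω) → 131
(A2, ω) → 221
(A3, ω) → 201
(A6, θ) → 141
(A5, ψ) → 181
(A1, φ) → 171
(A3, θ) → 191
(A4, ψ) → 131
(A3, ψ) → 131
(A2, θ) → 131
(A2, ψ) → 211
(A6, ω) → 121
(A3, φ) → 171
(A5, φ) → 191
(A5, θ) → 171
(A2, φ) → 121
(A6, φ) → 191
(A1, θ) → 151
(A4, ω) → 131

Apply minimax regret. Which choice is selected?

A5

Column bests: θ=221, φ=191, ψ=211, ω=221.
A1 regrets: 70, 20, 40, 90 → max 90
A2 regrets: 90, 70, 0, 0 → max 90
A3 regrets: 30, 20, 80, 20 → max 80
A4 regrets: 0, 70, 80, 90 → max 90
A5 regrets: 50, 0, 30, 60 → max 60
A6 regrets: 80, 0, 50, 100 → max 100
Smallest max regret = 60 → A5.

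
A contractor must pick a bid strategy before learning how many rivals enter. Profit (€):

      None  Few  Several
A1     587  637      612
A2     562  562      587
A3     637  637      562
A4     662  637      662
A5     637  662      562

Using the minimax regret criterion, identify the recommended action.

Column bests: None=662, Few=662, Several=662.
A1 regrets: 75, 25, 50 → max 75
A2 regrets: 100, 100, 75 → max 100
A3 regrets: 25, 25, 100 → max 100
A4 regrets: 0, 25, 0 → max 25
A5 regrets: 25, 0, 100 → max 100
Smallest max regret = 25 → A4.

A4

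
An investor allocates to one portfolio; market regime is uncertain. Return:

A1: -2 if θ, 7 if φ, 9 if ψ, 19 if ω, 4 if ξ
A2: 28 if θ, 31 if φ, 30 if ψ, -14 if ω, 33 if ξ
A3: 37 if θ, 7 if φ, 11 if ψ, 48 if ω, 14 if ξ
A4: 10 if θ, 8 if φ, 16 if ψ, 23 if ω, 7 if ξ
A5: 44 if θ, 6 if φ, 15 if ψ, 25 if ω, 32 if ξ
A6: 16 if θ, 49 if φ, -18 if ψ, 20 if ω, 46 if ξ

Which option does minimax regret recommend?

Column bests: θ=44, φ=49, ψ=30, ω=48, ξ=46.
A1 regrets: 46, 42, 21, 29, 42 → max 46
A2 regrets: 16, 18, 0, 62, 13 → max 62
A3 regrets: 7, 42, 19, 0, 32 → max 42
A4 regrets: 34, 41, 14, 25, 39 → max 41
A5 regrets: 0, 43, 15, 23, 14 → max 43
A6 regrets: 28, 0, 48, 28, 0 → max 48
Smallest max regret = 41 → A4.

A4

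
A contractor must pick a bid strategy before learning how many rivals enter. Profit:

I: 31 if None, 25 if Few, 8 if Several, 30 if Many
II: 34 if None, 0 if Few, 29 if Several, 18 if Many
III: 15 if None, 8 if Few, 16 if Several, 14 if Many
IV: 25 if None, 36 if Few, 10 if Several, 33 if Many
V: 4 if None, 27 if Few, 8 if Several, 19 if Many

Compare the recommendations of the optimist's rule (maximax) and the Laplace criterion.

Row maxima: I=31, II=34, III=16, IV=36, V=27
Best best-case = 36 → IV.
Row averages: I=23.5, II=20.25, III=13.25, IV=26, V=14.5
Highest average = 26 → IV.

maximax → IV; laplace → IV (agree)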